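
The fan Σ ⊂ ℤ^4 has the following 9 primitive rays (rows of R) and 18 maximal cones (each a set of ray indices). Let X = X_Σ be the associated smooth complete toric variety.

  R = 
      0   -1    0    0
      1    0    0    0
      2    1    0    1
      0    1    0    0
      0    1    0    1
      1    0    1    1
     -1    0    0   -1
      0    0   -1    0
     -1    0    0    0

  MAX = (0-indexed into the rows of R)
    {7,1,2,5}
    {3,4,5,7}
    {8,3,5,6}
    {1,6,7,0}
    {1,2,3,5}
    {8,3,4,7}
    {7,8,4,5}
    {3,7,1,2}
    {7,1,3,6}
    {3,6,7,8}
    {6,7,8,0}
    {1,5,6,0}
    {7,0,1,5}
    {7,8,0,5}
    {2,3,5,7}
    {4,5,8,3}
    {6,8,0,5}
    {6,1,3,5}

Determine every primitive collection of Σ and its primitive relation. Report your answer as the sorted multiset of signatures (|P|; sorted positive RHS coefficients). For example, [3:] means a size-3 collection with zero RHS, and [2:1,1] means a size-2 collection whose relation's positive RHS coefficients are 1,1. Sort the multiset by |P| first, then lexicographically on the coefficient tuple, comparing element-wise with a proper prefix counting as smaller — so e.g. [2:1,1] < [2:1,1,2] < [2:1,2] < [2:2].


|primitive collections| = 12. Relations:

  • {0,3}:  v_{0} + v_{3} = 0  ⟹  sig = [2:]
  • {1,8}:  v_{1} + v_{8} = 0  ⟹  sig = [2:]
  • {2,6}:  v_{2} + v_{6} = v_{1} + v_{3}  ⟹  sig = [2:1,1]
  • {4,6}:  v_{4} + v_{6} = v_{3} + v_{8}  ⟹  sig = [2:1,1]
  • {0,2}:  v_{0} + v_{2} = v_{1} + v_{5} + v_{7}  ⟹  sig = [2:1,1,1]
  • {0,4}:  v_{0} + v_{4} = v_{5} + v_{7} + v_{8}  ⟹  sig = [2:1,1,1]
  • {1,4}:  v_{1} + v_{4} = v_{3} + v_{5} + v_{7}  ⟹  sig = [2:1,1,1]
  • {2,8}:  v_{2} + v_{8} = v_{3} + v_{5} + v_{7}  ⟹  sig = [2:1,1,1]
  • {2,4}:  v_{2} + v_{4} = 2·v_{3} + 2·v_{5} + 2·v_{7}  ⟹  sig = [2:2,2,2]
  • {5,6,7}:  v_{5} + v_{6} + v_{7} = 0  ⟹  sig = [3:]
  • {1,3,5,7}:  v_{1} + v_{3} + v_{5} + v_{7} = v_{2}  ⟹  sig = [4:1]
  • {3,5,7,8}:  v_{3} + v_{5} + v_{7} + v_{8} = v_{4}  ⟹  sig = [4:1]

so the primitive-relation signature multiset is
    |P|=2: 9 collections, coeffs (), (), (1,1), (1,1), (1,1,1), (1,1,1), (1,1,1), (1,1,1), (2,2,2)
    |P|=3: 1 collection, coeffs ()
    |P|=4: 2 collections, coeffs (1), (1)


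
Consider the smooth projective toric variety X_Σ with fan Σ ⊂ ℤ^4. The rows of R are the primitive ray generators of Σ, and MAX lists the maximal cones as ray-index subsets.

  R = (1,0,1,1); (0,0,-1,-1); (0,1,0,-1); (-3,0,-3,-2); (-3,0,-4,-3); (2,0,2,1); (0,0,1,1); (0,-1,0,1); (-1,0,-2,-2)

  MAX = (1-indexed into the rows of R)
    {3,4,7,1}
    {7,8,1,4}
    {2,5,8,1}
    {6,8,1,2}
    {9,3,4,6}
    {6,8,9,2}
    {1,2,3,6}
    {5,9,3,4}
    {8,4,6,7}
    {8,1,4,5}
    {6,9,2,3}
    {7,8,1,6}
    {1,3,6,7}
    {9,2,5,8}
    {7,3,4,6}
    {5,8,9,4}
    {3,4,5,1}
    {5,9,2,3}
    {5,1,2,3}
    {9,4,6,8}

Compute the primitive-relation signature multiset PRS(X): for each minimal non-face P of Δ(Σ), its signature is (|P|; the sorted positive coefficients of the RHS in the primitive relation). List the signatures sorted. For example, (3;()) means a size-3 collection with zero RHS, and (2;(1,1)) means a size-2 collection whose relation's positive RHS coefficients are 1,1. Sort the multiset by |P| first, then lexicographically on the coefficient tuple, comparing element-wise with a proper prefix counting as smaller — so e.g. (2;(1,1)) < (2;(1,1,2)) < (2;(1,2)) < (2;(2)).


8 minimal non-faces of Δ(Σ) (on 9 rays):

  P={2,7}:  v_{2} + v_{7} = 0  ⇒ sig = (2;())
  P={3,8}:  v_{3} + v_{8} = 0  ⇒ sig = (2;())
  P={1,9}:  v_{1} + v_{9} = v_{2}  ⇒ sig = (2;(1))
  P={2,4}:  v_{2} + v_{4} = v_{5}  ⇒ sig = (2;(1))
  P={5,6}:  v_{5} + v_{6} = v_{9}  ⇒ sig = (2;(1))
  P={5,7}:  v_{5} + v_{7} = v_{4}  ⇒ sig = (2;(1))
  P={7,9}:  v_{7} + v_{9} = v_{4} + v_{6}  ⇒ sig = (2;(1,1))
  P={1,4,6}:  v_{1} + v_{4} + v_{6} = 0  ⇒ sig = (3;())

Sorted signature multiset PRS(X):
    (2;())
    (2;())
    (2;(1))
    (2;(1))
    (2;(1))
    (2;(1))
    (2;(1,1))
    (3;())


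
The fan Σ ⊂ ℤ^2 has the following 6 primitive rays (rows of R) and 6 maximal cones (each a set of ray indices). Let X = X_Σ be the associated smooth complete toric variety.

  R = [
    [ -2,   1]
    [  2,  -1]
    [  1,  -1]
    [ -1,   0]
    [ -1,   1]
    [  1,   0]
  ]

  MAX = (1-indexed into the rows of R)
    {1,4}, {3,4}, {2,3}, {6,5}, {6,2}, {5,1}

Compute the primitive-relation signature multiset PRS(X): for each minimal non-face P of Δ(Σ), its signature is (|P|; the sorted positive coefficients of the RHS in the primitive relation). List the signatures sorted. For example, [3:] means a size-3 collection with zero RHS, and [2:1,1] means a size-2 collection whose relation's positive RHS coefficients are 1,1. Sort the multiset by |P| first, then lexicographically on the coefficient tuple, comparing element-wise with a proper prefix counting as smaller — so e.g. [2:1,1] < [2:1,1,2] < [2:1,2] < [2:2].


|primitive collections| = 9. Relations:

  {1,2}:  v_{1} + v_{2} = 0  →  sig = [2:]
  {3,5}:  v_{3} + v_{5} = 0  →  sig = [2:]
  {4,6}:  v_{4} + v_{6} = 0  →  sig = [2:]
  {1,3}:  v_{1} + v_{3} = v_{4}  →  sig = [2:1]
  {1,6}:  v_{1} + v_{6} = v_{5}  →  sig = [2:1]
  {2,4}:  v_{2} + v_{4} = v_{3}  →  sig = [2:1]
  {2,5}:  v_{2} + v_{5} = v_{6}  →  sig = [2:1]
  {3,6}:  v_{3} + v_{6} = v_{2}  →  sig = [2:1]
  {4,5}:  v_{4} + v_{5} = v_{1}  →  sig = [2:1]

so the primitive-relation signature multiset is
    |P|=2: 9 collections, coeffs (), (), (), (1), (1), (1), (1), (1), (1)


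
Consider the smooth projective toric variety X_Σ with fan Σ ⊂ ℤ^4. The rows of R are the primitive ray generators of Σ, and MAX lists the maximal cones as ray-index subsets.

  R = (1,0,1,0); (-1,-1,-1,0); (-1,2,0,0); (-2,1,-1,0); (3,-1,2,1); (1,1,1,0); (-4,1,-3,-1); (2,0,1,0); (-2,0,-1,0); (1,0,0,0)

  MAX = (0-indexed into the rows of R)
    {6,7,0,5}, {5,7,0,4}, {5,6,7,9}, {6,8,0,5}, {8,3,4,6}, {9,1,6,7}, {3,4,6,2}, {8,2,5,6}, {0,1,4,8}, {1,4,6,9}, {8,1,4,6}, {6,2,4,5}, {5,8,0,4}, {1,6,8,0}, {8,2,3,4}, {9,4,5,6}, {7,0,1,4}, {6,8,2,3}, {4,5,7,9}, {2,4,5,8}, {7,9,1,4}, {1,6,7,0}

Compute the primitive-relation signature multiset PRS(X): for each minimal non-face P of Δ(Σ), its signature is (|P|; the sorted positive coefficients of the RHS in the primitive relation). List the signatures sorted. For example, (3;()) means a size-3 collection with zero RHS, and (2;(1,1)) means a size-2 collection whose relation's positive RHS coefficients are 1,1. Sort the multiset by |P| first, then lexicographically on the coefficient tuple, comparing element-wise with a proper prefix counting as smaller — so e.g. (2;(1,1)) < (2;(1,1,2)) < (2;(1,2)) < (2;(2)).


Δ(Σ) — 10 vertices, 17 min non-faces:

  {1,5}:  v_{1} + v_{5} = 0  ⇒ sig = (2;())
  {7,8}:  v_{7} + v_{8} = 0  ⇒ sig = (2;())
  {0,9}:  v_{0} + v_{9} = v_{7}  ⇒ sig = (2;(1))
  {1,2}:  v_{1} + v_{2} = v_{3}  ⇒ sig = (2;(1))
  {3,5}:  v_{3} + v_{5} = v_{2}  ⇒ sig = (2;(1))
  {0,3}:  v_{0} + v_{3} = v_{5} + v_{8}  ⇒ sig = (2;(1,1))
  {8,9}:  v_{8} + v_{9} = v_{4} + v_{6}  ⇒ sig = (2;(1,1))
  {1,3}:  v_{1} + v_{3} = v_{4} + v_{6} + v_{8}  ⇒ sig = (2;(1,1,1))
  {3,7}:  v_{3} + v_{7} = v_{4} + v_{5} + v_{6}  ⇒ sig = (2;(1,1,1))
  {2,7}:  v_{2} + v_{7} = v_{4} + 2·v_{5} + v_{6}  ⇒ sig = (2;(1,1,2))
  {0,2}:  v_{0} + v_{2} = 2·v_{5} + v_{8}  ⇒ sig = (2;(1,2))
  {3,9}:  v_{3} + v_{9} = 2·v_{4} + v_{5} + 2·v_{6}  ⇒ sig = (2;(1,2,2))
  {2,9}:  v_{2} + v_{9} = 2·v_{4} + 2·v_{5} + 2·v_{6}  ⇒ sig = (2;(2,2,2))
  {0,4,6}:  v_{0} + v_{4} + v_{6} = 0  ⇒ sig = (3;())
  {4,6,7}:  v_{4} + v_{6} + v_{7} = v_{9}  ⇒ sig = (3;(1))
  {4,5,6,8}:  v_{4} + v_{5} + v_{6} + v_{8} = v_{3}  ⇒ sig = (4;(1))
  {2,4,6,8}:  v_{2} + v_{4} + v_{6} + v_{8} = 2·v_{3}  ⇒ sig = (4;(2))

Hence PRS(X_Σ) =
    (2;())
    (2;())
    (2;(1))
    (2;(1))
    (2;(1))
    (2;(1,1))
    (2;(1,1))
    (2;(1,1,1))
    (2;(1,1,1))
    (2;(1,1,2))
    (2;(1,2))
    (2;(1,2,2))
    (2;(2,2,2))
    (3;())
    (3;(1))
    (4;(1))
    (4;(2))


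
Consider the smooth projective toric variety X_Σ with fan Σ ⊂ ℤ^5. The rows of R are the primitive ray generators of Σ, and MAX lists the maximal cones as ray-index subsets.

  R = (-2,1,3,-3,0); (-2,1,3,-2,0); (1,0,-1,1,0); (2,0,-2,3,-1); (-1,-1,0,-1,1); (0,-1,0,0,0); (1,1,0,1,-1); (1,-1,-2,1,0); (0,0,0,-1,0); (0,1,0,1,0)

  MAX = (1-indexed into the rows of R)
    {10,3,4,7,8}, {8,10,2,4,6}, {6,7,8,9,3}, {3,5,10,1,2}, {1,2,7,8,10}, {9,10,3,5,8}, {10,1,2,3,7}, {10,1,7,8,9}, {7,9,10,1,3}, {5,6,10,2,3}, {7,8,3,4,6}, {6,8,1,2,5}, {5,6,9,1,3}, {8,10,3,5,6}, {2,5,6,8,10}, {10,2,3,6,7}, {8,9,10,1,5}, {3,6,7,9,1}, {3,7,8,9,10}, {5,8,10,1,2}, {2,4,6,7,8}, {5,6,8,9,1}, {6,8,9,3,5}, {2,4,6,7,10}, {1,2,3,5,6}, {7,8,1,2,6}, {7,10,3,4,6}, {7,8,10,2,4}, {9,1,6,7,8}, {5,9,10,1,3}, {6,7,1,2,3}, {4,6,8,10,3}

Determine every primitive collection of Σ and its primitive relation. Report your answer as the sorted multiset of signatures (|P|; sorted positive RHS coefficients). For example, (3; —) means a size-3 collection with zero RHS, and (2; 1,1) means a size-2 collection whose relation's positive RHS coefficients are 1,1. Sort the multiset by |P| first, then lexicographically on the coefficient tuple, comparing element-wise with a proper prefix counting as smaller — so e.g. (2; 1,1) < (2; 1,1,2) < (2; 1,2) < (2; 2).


The 11 primitive collections of Σ (r=10, n=5):

  {5,7}:  v_{5} + v_{7} = 0  so sig = (2; —)
  {2,9}:  v_{2} + v_{9} = v_{1}  so sig = (2; 1)
  {4,9}:  v_{4} + v_{9} = v_{7} + v_{8}  so sig = (2; 1,1)
  {1,4}:  v_{1} + v_{4} = v_{2} + v_{7} + v_{8}  so sig = (2; 1,1,1)
  {4,5}:  v_{4} + v_{5} = v_{6} + v_{8} + v_{10}  so sig = (2; 1,1,1)
  {2,3,8}:  v_{2} + v_{3} + v_{8} = 0  so sig = (3; —)
  {6,9,10}:  v_{6} + v_{9} + v_{10} = 0  so sig = (3; —)
  {1,3,8}:  v_{1} + v_{3} + v_{8} = v_{9}  so sig = (3; 1)
  {1,6,10}:  v_{1} + v_{6} + v_{10} = v_{2}  so sig = (3; 1)
  {2,3,4}:  v_{2} + v_{3} + v_{4} = v_{6} + v_{7} + v_{10}  so sig = (3; 1,1,1)
  {6,7,8,10}:  v_{6} + v_{7} + v_{8} + v_{10} = v_{4}  so sig = (4; 1)

Sorted signature multiset PRS(X):
[(2; —), (2; 1), (2; 1,1), (2; 1,1,1), (2; 1,1,1), (3; —), (3; —), (3; 1), (3; 1), (3; 1,1,1), (4; 1)]


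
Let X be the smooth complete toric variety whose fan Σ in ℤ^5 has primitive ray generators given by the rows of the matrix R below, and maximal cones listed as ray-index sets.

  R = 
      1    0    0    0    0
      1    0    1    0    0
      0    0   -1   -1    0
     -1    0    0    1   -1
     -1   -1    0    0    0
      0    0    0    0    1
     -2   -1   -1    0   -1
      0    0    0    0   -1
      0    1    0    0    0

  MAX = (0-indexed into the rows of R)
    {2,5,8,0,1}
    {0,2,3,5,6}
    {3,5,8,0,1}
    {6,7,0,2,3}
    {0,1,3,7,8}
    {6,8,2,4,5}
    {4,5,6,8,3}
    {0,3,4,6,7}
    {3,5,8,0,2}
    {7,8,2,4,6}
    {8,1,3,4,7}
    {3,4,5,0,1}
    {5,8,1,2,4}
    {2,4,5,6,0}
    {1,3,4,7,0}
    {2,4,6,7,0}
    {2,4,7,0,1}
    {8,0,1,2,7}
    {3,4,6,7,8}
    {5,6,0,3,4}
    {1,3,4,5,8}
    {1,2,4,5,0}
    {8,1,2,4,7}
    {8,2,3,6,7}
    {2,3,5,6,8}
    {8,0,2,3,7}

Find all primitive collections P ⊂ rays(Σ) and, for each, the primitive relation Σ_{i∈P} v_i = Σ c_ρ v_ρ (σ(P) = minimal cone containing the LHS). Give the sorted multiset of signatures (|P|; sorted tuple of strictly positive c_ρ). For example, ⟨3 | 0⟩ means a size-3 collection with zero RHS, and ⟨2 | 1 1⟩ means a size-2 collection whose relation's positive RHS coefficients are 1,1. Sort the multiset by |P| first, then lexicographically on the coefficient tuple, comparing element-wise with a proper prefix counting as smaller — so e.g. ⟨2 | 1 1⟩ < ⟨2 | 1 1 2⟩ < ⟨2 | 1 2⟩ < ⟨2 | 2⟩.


Primitive collections (6):

  P={5,7}:  v_{5} + v_{7} = 0  →  sig = ⟨2 | 0⟩
  P={1,6}:  v_{1} + v_{6} = v_{4} + v_{7}  →  sig = ⟨2 | 1 1⟩
  P={0,4,8}:  v_{0} + v_{4} + v_{8} = 0  →  sig = ⟨3 | 0⟩
  P={1,2,3}:  v_{1} + v_{2} + v_{3} = v_{7}  →  sig = ⟨3 | 1⟩
  P={2,3,4}:  v_{2} + v_{3} + v_{4} = v_{6}  →  sig = ⟨3 | 1⟩
  P={0,6,8}:  v_{0} + v_{6} + v_{8} = v_{2} + v_{3}  →  sig = ⟨3 | 1 1⟩

Hence PRS(X_Σ) =
    |P|=2: 2 collections, coeffs (), (1,1)
    |P|=3: 4 collections, coeffs (), (1), (1), (1,1)


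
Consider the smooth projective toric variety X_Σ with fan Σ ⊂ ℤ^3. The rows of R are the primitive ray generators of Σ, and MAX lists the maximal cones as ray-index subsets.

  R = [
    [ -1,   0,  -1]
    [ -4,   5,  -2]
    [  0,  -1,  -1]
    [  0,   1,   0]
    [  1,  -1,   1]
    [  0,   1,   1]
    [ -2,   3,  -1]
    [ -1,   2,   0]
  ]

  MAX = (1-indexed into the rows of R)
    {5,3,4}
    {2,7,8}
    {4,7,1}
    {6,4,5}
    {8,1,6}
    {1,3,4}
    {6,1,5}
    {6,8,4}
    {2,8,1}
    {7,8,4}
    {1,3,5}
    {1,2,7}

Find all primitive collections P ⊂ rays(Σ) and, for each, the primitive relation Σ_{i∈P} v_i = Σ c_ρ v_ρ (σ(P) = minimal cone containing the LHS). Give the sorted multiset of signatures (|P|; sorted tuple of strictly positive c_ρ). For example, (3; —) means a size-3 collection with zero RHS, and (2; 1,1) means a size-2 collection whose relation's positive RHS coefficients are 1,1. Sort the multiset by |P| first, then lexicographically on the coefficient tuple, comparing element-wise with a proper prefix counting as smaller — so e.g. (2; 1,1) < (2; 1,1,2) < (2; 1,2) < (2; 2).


Δ(Σ) — 8 vertices, 14 min non-faces:

  • {3,6}:  v_{3} + v_{6} = 0  ⇒ sig = (2; —)
  • {5,7}:  v_{5} + v_{7} = v_{8}  ⇒ sig = (2; 1)
  • {5,8}:  v_{5} + v_{8} = v_{6}  ⇒ sig = (2; 1)
  • {3,8}:  v_{3} + v_{8} = v_{1} + v_{4}  ⇒ sig = (2; 1,1)
  • {2,3}:  v_{2} + v_{3} = 2·v_{1} + v_{4} + v_{7}  ⇒ sig = (2; 1,1,2)
  • {2,5}:  v_{2} + v_{5} = v_{1} + 2·v_{8}  ⇒ sig = (2; 1,2)
  • {2,6}:  v_{2} + v_{6} = v_{1} + 3·v_{8}  ⇒ sig = (2; 1,3)
  • {2,4}:  v_{2} + v_{4} = 2·v_{7}  ⇒ sig = (2; 2)
  • {6,7}:  v_{6} + v_{7} = 2·v_{8}  ⇒ sig = (2; 2)
  • {3,7}:  v_{3} + v_{7} = 2·v_{1} + 2·v_{4}  ⇒ sig = (2; 2,2)
  • {1,4,5}:  v_{1} + v_{4} + v_{5} = 0  ⇒ sig = (3; —)
  • {1,4,6}:  v_{1} + v_{4} + v_{6} = v_{8}  ⇒ sig = (3; 1)
  • {1,4,8}:  v_{1} + v_{4} + v_{8} = v_{7}  ⇒ sig = (3; 1)
  • {1,7,8}:  v_{1} + v_{7} + v_{8} = v_{2}  ⇒ sig = (3; 1)

Signatures (|P|; sorted positive RHS coefficients), sorted:
{ (2; —),  (2; 1) ×2,  (2; 1,1),  (2; 1,1,2),  (2; 1,2),  (2; 1,3),  (2; 2) ×2,  (2; 2,2),  (3; —),  (3; 1) ×3 }


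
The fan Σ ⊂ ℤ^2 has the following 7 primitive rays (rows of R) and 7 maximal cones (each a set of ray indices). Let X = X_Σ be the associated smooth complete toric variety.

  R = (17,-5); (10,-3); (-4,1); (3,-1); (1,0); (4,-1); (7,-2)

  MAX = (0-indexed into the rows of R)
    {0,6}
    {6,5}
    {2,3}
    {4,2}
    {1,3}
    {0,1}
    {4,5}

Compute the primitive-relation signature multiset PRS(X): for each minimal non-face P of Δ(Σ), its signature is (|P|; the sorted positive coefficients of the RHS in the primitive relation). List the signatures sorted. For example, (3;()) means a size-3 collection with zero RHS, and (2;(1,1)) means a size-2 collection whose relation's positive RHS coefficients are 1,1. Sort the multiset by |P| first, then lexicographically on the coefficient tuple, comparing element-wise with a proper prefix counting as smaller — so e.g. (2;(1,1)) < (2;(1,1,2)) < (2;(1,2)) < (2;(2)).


The 14 primitive collections of Σ (r=7, n=2):

  P = {2,5}:  v_{2} + v_{5} = 0  ⇒ sig = (2;())
  P = {1,6}:  v_{1} + v_{6} = v_{0}  ⇒ sig = (2;(1))
  P = {2,6}:  v_{2} + v_{6} = v_{3}  ⇒ sig = (2;(1))
  P = {3,4}:  v_{3} + v_{4} = v_{5}  ⇒ sig = (2;(1))
  P = {3,5}:  v_{3} + v_{5} = v_{6}  ⇒ sig = (2;(1))
  P = {3,6}:  v_{3} + v_{6} = v_{1}  ⇒ sig = (2;(1))
  P = {0,2}:  v_{0} + v_{2} = v_{1} + v_{3}  ⇒ sig = (2;(1,1))
  P = {1,4}:  v_{1} + v_{4} = v_{5} + v_{6}  ⇒ sig = (2;(1,1))
  P = {0,4}:  v_{0} + v_{4} = v_{5} + 2·v_{6}  ⇒ sig = (2;(1,2))
  P = {0,3}:  v_{0} + v_{3} = 2·v_{1}  ⇒ sig = (2;(2))
  P = {1,2}:  v_{1} + v_{2} = 2·v_{3}  ⇒ sig = (2;(2))
  P = {1,5}:  v_{1} + v_{5} = 2·v_{6}  ⇒ sig = (2;(2))
  P = {4,6}:  v_{4} + v_{6} = 2·v_{5}  ⇒ sig = (2;(2))
  P = {0,5}:  v_{0} + v_{5} = 3·v_{6}  ⇒ sig = (2;(3))

so the primitive-relation signature multiset is
[(2;()), (2;(1)), (2;(1)), (2;(1)), (2;(1)), (2;(1)), (2;(1,1)), (2;(1,1)), (2;(1,2)), (2;(2)), (2;(2)), (2;(2)), (2;(2)), (2;(3))]


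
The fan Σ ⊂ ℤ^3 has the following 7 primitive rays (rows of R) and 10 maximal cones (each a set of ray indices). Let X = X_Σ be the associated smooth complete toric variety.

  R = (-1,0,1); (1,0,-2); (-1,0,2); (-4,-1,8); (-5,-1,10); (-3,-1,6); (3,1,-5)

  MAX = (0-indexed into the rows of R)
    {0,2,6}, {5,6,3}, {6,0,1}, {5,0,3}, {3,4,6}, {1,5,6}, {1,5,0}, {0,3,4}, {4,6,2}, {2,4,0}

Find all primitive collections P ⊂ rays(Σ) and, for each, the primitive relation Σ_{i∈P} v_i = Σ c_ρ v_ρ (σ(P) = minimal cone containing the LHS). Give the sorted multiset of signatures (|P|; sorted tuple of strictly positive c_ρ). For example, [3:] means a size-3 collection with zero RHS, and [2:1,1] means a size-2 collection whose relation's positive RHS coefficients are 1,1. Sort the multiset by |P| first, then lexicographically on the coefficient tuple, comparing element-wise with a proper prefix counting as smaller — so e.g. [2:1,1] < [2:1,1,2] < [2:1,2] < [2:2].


Δ(Σ) — 7 vertices, 9 min non-faces:

  • {1,2}:  v_{1} + v_{2} = 0  ⇒ sig = [2:]
  • {1,3}:  v_{1} + v_{3} = v_{5}  ⇒ sig = [2:1]
  • {1,4}:  v_{1} + v_{4} = v_{3}  ⇒ sig = [2:1]
  • {2,3}:  v_{2} + v_{3} = v_{4}  ⇒ sig = [2:1]
  • {2,5}:  v_{2} + v_{5} = v_{3}  ⇒ sig = [2:1]
  • {4,5}:  v_{4} + v_{5} = 2·v_{3}  ⇒ sig = [2:2]
  • {0,5,6}:  v_{0} + v_{5} + v_{6} = v_{2}  ⇒ sig = [3:1]
  • {0,3,6}:  v_{0} + v_{3} + v_{6} = 2·v_{2}  ⇒ sig = [3:2]
  • {0,4,6}:  v_{0} + v_{4} + v_{6} = 3·v_{2}  ⇒ sig = [3:3]

Hence PRS(X_Σ) =
    |P|=2: 6 collections, coeffs (), (1), (1), (1), (1), (2)
    |P|=3: 3 collections, coeffs (1), (2), (3)


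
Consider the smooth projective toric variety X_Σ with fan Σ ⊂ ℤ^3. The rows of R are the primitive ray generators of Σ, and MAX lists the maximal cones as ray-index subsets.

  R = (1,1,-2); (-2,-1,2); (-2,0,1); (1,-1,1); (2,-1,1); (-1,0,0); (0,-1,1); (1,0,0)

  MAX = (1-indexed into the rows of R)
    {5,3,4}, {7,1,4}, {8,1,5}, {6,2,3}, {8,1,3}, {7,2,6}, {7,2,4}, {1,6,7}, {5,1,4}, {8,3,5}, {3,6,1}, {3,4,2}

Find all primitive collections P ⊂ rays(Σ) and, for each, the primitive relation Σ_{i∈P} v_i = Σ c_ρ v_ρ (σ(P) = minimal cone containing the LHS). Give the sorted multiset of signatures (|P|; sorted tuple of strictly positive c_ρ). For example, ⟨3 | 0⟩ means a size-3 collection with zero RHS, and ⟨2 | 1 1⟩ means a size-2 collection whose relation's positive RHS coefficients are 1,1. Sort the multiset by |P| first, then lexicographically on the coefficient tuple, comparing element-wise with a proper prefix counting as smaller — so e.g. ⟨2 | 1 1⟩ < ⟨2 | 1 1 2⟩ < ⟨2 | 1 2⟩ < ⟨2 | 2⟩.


Σ has 12 primitive collections:

  P={6,8}:  v_{6} + v_{8} = 0  so sig = ⟨2 | 0⟩
  P={1,2}:  v_{1} + v_{2} = v_{6}  so sig = ⟨2 | 1⟩
  P={3,7}:  v_{3} + v_{7} = v_{2}  so sig = ⟨2 | 1⟩
  P={4,6}:  v_{4} + v_{6} = v_{7}  so sig = ⟨2 | 1⟩
  P={4,8}:  v_{4} + v_{8} = v_{5}  so sig = ⟨2 | 1⟩
  P={5,6}:  v_{5} + v_{6} = v_{4}  so sig = ⟨2 | 1⟩
  P={7,8}:  v_{7} + v_{8} = v_{4}  so sig = ⟨2 | 1⟩
  P={2,8}:  v_{2} + v_{8} = v_{3} + v_{4}  so sig = ⟨2 | 1 1⟩
  P={2,5}:  v_{2} + v_{5} = v_{3} + 2·v_{4}  so sig = ⟨2 | 1 2⟩
  P={5,7}:  v_{5} + v_{7} = 2·v_{4}  so sig = ⟨2 | 2⟩
  P={1,3,4}:  v_{1} + v_{3} + v_{4} = 0  so sig = ⟨3 | 0⟩
  P={1,3,5}:  v_{1} + v_{3} + v_{5} = v_{8}  so sig = ⟨3 | 1⟩

Signatures (|P|; sorted positive RHS coefficients), sorted:
    |P|=2: 10 collections, coeffs (), (1), (1), (1), (1), (1), (1), (1,1), (1,2), (2)
    |P|=3: 2 collections, coeffs (), (1)


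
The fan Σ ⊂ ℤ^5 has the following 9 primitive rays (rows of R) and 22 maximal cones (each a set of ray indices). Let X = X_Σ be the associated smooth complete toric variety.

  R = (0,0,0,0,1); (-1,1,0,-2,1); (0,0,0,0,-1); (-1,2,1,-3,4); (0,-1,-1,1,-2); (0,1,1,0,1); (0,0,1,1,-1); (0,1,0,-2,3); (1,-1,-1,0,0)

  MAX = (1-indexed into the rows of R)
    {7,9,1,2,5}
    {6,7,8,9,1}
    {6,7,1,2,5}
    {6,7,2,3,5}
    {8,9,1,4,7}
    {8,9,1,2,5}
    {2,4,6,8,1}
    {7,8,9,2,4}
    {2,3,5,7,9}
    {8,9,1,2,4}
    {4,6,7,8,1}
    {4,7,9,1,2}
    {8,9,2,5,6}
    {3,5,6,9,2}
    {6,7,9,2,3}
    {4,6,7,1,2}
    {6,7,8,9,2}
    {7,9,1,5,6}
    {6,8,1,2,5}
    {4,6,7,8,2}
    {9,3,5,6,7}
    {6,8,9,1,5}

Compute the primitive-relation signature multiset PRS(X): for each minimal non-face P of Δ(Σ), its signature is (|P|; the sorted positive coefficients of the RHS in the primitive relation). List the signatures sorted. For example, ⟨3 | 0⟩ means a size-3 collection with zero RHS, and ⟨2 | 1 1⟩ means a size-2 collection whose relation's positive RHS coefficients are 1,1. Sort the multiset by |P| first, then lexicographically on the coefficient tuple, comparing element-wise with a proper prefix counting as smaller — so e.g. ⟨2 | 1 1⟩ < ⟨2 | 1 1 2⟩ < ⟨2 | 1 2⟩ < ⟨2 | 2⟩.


9 collections generate NE(X_Σ); each relation:

  P = {1,3}:  v_{1} + v_{3} = 0 — sig = ⟨2 | 0⟩
  P = {4,5}:  v_{4} + v_{5} = v_{1} + v_{2} — sig = ⟨2 | 1 1⟩
  P = {3,4}:  v_{3} + v_{4} = v_{2} + v_{7} + v_{8} — sig = ⟨2 | 1 1 1⟩
  P = {3,8}:  v_{3} + v_{8} = v_{2} + v_{6} + v_{9} — sig = ⟨2 | 1 1 1⟩
  P = {5,7,8}:  v_{5} + v_{7} + v_{8} = 0 — sig = ⟨3 | 0⟩
  P = {4,6,9}:  v_{4} + v_{6} + v_{9} = v_{7} + 2·v_{8} — sig = ⟨3 | 1 2⟩
  P = {1,2,6,9}:  v_{1} + v_{2} + v_{6} + v_{9} = v_{8} — sig = ⟨4 | 1⟩
  P = {1,2,7,8}:  v_{1} + v_{2} + v_{7} + v_{8} = v_{4} — sig = ⟨4 | 1⟩
  P = {2,5,6,7,9}:  v_{2} + v_{5} + v_{6} + v_{7} + v_{9} = v_{3} — sig = ⟨5 | 1⟩

Sorted signature multiset PRS(X):
[⟨2 | 0⟩, ⟨2 | 1 1⟩, ⟨2 | 1 1 1⟩, ⟨2 | 1 1 1⟩, ⟨3 | 0⟩, ⟨3 | 1 2⟩, ⟨4 | 1⟩, ⟨4 | 1⟩, ⟨5 | 1⟩]


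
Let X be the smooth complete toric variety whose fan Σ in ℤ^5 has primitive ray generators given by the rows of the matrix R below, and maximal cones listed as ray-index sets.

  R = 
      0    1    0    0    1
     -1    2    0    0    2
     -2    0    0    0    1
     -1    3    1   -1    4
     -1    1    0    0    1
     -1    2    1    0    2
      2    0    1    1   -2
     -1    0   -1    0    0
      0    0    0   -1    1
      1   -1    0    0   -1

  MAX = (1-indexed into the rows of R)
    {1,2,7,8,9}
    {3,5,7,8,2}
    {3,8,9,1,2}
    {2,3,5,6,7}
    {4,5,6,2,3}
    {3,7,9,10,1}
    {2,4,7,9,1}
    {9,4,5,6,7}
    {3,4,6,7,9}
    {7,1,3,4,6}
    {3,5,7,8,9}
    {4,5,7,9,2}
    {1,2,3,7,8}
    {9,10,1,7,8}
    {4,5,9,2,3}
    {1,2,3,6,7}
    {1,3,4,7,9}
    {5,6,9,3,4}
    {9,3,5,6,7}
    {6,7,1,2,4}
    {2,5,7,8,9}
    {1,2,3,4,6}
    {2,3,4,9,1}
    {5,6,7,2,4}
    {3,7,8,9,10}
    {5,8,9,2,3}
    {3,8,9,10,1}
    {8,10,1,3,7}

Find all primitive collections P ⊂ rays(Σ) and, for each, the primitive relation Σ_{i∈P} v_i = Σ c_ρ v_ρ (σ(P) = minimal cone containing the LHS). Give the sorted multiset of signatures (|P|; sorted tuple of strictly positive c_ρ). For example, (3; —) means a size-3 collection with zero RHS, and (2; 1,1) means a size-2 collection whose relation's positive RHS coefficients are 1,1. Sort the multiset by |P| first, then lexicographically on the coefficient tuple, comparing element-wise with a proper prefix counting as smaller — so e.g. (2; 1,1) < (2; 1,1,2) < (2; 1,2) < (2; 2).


Σ has 13 primitive collections:

  {5,10}:  v_{5} + v_{10} = 0  ⟹  sig = (2; —)
  {1,5}:  v_{1} + v_{5} = v_{2}  ⟹  sig = (2; 1)
  {2,10}:  v_{2} + v_{10} = v_{1}  ⟹  sig = (2; 1)
  {4,8}:  v_{4} + v_{8} = v_{2} + v_{5} + v_{9}  ⟹  sig = (2; 1,1,1)
  {6,10}:  v_{6} + v_{10} = v_{1} + v_{3} + v_{7} + v_{9}  ⟹  sig = (2; 1,1,1,1)
  {4,10}:  v_{4} + v_{10} = 2·v_{1} + v_{3} + v_{7} + 2·v_{9}  ⟹  sig = (2; 1,1,2,2)
  {6,8}:  v_{6} + v_{8} = 2·v_{5}  ⟹  sig = (2; 2)
  {1,6,9}:  v_{1} + v_{6} + v_{9} = v_{4}  ⟹  sig = (3; 1)
  {2,6,9}:  v_{2} + v_{6} + v_{9} = v_{4} + v_{5}  ⟹  sig = (3; 1,1)
  {2,3,7,9}:  v_{2} + v_{3} + v_{7} + v_{9} = v_{6}  ⟹  sig = (4; 1)
  {2,3,4,7}:  v_{2} + v_{3} + v_{4} + v_{7} = v_{1} + 2·v_{6}  ⟹  sig = (4; 1,2)
  {3,4,5,7}:  v_{3} + v_{4} + v_{5} + v_{7} = 2·v_{6}  ⟹  sig = (4; 2)
  {1,3,7,8,9}:  v_{1} + v_{3} + v_{7} + v_{8} + v_{9} = v_{5}  ⟹  sig = (5; 1)

Sorted signature multiset PRS(X):
    (2; —)
    (2; 1)
    (2; 1)
    (2; 1,1,1)
    (2; 1,1,1,1)
    (2; 1,1,2,2)
    (2; 2)
    (3; 1)
    (3; 1,1)
    (4; 1)
    (4; 1,2)
    (4; 2)
    (5; 1)


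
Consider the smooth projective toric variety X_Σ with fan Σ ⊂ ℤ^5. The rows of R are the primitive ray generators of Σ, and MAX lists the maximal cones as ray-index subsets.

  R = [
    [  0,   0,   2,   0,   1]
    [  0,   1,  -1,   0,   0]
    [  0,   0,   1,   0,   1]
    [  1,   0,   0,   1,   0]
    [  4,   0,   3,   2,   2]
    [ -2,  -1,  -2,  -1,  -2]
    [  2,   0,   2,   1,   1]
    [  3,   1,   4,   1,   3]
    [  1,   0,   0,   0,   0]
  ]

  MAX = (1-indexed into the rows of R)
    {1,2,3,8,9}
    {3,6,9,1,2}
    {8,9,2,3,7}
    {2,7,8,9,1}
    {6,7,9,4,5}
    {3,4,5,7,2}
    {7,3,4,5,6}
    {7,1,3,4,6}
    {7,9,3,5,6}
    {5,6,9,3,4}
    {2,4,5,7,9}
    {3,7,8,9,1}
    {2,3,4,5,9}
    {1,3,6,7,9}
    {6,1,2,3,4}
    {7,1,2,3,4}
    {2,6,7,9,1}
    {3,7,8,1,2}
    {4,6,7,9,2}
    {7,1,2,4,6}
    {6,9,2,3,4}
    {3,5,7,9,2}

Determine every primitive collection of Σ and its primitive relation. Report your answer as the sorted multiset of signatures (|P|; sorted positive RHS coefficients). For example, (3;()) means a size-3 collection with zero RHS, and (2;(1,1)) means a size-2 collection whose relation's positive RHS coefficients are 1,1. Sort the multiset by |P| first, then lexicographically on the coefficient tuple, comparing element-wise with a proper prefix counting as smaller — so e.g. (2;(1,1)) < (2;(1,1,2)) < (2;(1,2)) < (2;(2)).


9 minimal non-faces of Δ(Σ) (on 9 rays):

  • {6,8}:  v_{6} + v_{8} = v_{1} + v_{9}  ⟹  sig = (2;(1,1))
  • {4,8}:  v_{4} + v_{8} = v_{2} + v_{3} + 2·v_{7}  ⟹  sig = (2;(1,1,2))
  • {5,8}:  v_{5} + v_{8} = v_{2} + 2·v_{3} + 3·v_{7} + v_{9}  ⟹  sig = (2;(1,1,2,3))
  • {1,5}:  v_{1} + v_{5} = v_{3} + 2·v_{7}  ⟹  sig = (2;(1,2))
  • {1,4,9}:  v_{1} + v_{4} + v_{9} = v_{7}  ⟹  sig = (3;(1))
  • {2,5,6}:  v_{2} + v_{5} + v_{6} = v_{4} + v_{9}  ⟹  sig = (3;(1,1))
  • {2,3,6,7}:  v_{2} + v_{3} + v_{6} + v_{7} = 0  ⟹  sig = (4;())
  • {3,4,7,9}:  v_{3} + v_{4} + v_{7} + v_{9} = v_{5}  ⟹  sig = (4;(1))
  • {1,2,3,7,9}:  v_{1} + v_{2} + v_{3} + v_{7} + v_{9} = v_{8}  ⟹  sig = (5;(1))

Sorted signature multiset PRS(X):
[(2;(1,1)), (2;(1,1,2)), (2;(1,1,2,3)), (2;(1,2)), (3;(1)), (3;(1,1)), (4;()), (4;(1)), (5;(1))]


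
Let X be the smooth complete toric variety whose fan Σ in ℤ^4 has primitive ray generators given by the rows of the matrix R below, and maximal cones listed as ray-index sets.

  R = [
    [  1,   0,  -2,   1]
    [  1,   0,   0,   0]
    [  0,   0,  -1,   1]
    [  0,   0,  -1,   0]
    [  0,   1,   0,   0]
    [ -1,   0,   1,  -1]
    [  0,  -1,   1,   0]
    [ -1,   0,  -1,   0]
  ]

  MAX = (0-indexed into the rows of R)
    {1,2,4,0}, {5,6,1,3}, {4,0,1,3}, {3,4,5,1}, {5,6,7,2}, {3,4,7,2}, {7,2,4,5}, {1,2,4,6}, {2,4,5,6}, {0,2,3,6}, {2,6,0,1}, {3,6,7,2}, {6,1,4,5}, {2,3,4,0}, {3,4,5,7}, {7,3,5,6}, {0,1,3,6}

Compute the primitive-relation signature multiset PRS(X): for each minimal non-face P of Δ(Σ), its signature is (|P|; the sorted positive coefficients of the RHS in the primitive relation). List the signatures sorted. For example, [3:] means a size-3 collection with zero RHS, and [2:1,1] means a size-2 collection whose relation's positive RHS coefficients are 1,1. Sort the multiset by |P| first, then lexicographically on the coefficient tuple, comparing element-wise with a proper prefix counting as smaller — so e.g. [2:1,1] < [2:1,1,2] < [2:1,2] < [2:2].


|primitive collections| = 9. Relations:

  • {0,5}:  v_{0} + v_{5} = v_{3}  so sig = [2:1]
  • {1,7}:  v_{1} + v_{7} = v_{3}  so sig = [2:1]
  • {0,7}:  v_{0} + v_{7} = v_{2} + 2·v_{3}  so sig = [2:1,2]
  • {1,2,5}:  v_{1} + v_{2} + v_{5} = 0  so sig = [3:]
  • {3,4,6}:  v_{3} + v_{4} + v_{6} = 0  so sig = [3:]
  • {1,2,3}:  v_{1} + v_{2} + v_{3} = v_{0}  so sig = [3:1]
  • {2,3,5}:  v_{2} + v_{3} + v_{5} = v_{7}  so sig = [3:1]
  • {0,4,6}:  v_{0} + v_{4} + v_{6} = v_{1} + v_{2}  so sig = [3:1,1]
  • {4,6,7}:  v_{4} + v_{6} + v_{7} = v_{2} + v_{5}  so sig = [3:1,1]

Sorted signature multiset PRS(X):
    [2:1]
    [2:1]
    [2:1,2]
    [3:]
    [3:]
    [3:1]
    [3:1]
    [3:1,1]
    [3:1,1]


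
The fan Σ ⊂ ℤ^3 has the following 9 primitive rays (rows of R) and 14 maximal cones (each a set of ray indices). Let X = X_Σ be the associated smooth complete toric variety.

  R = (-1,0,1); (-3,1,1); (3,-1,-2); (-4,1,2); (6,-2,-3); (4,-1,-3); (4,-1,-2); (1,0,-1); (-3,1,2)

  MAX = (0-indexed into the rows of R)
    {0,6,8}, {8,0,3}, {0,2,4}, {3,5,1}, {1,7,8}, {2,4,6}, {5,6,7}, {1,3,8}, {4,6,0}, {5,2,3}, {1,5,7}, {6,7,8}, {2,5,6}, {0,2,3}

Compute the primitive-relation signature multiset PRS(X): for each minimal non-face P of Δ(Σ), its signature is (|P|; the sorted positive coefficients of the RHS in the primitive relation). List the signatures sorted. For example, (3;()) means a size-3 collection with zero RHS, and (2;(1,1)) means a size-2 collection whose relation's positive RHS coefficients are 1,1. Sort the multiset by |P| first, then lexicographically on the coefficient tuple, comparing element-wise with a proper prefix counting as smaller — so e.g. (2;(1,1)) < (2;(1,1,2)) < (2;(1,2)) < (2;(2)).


16 collections generate NE(X_Σ); each relation:

  {0,7}:  v_{0} + v_{7} = 0  ⇒ sig = (2;())
  {2,8}:  v_{2} + v_{8} = 0  ⇒ sig = (2;())
  {3,6}:  v_{3} + v_{6} = 0  ⇒ sig = (2;())
  {0,1}:  v_{0} + v_{1} = v_{3}  ⇒ sig = (2;(1))
  {0,5}:  v_{0} + v_{5} = v_{2}  ⇒ sig = (2;(1))
  {1,4}:  v_{1} + v_{4} = v_{2}  ⇒ sig = (2;(1))
  {1,6}:  v_{1} + v_{6} = v_{7}  ⇒ sig = (2;(1))
  {2,7}:  v_{2} + v_{7} = v_{5}  ⇒ sig = (2;(1))
  {3,7}:  v_{3} + v_{7} = v_{1}  ⇒ sig = (2;(1))
  {5,8}:  v_{5} + v_{8} = v_{7}  ⇒ sig = (2;(1))
  {1,2}:  v_{1} + v_{2} = v_{3} + v_{5}  ⇒ sig = (2;(1,1))
  {3,4}:  v_{3} + v_{4} = v_{0} + v_{2}  ⇒ sig = (2;(1,1))
  {4,7}:  v_{4} + v_{7} = v_{2} + v_{6}  ⇒ sig = (2;(1,1))
  {4,8}:  v_{4} + v_{8} = v_{0} + v_{6}  ⇒ sig = (2;(1,1))
  {4,5}:  v_{4} + v_{5} = 2·v_{2} + v_{6}  ⇒ sig = (2;(1,2))
  {0,2,6}:  v_{0} + v_{2} + v_{6} = v_{4}  ⇒ sig = (3;(1))

Signatures (|P|; sorted positive RHS coefficients), sorted:
    |P|=2: 15 collections, coeffs (), (), (), (1), (1), (1), (1), (1), (1), (1), (1,1), (1,1), (1,1), (1,1), (1,2)
    |P|=3: 1 collection, coeffs (1)


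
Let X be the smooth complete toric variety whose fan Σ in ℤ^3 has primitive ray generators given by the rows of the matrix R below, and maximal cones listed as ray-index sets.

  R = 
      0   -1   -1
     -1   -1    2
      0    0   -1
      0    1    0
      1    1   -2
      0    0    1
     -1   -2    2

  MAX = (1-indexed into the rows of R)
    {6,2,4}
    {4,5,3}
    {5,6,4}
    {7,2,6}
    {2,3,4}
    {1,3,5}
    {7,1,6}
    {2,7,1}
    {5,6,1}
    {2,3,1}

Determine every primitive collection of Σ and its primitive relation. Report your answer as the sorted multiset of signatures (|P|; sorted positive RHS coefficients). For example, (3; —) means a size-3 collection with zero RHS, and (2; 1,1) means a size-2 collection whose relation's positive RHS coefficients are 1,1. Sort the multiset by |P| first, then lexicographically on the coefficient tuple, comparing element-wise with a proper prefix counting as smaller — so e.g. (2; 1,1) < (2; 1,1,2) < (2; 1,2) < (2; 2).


Δ(Σ) — 7 vertices, 7 min non-faces:

  {2,5}:  v_{2} + v_{5} = 0  ⇒ sig = (2; —)
  {3,6}:  v_{3} + v_{6} = 0  ⇒ sig = (2; —)
  {1,4}:  v_{1} + v_{4} = v_{3}  ⇒ sig = (2; 1)
  {4,7}:  v_{4} + v_{7} = v_{2}  ⇒ sig = (2; 1)
  {3,7}:  v_{3} + v_{7} = v_{1} + v_{2}  ⇒ sig = (2; 1,1)
  {5,7}:  v_{5} + v_{7} = v_{1} + v_{6}  ⇒ sig = (2; 1,1)
  {1,2,6}:  v_{1} + v_{2} + v_{6} = v_{7}  ⇒ sig = (3; 1)

Sorted signature multiset PRS(X):
{ (2; —) ×2,  (2; 1) ×2,  (2; 1,1) ×2,  (3; 1) }


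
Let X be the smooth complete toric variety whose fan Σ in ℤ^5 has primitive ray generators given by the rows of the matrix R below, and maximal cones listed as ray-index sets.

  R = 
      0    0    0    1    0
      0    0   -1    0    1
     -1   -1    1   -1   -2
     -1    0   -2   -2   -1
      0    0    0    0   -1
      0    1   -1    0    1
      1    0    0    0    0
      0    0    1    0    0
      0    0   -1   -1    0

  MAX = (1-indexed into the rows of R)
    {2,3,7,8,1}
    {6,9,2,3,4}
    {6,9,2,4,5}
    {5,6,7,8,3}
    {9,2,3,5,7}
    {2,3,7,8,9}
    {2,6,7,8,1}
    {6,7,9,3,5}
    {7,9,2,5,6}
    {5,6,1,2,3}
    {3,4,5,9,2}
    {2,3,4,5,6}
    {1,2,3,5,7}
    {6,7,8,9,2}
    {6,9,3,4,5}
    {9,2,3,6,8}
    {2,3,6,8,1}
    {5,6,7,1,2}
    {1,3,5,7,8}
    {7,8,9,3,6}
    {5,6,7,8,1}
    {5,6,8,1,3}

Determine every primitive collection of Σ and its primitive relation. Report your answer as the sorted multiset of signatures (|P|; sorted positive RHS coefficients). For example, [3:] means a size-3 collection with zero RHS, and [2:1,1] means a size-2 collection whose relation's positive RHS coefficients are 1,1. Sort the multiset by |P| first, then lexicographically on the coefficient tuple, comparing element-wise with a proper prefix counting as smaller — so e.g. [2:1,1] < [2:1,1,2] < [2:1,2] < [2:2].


9 collections generate NE(X_Σ); each relation:

  P={1,9}:  v_{1} + v_{9} = v_{2} + v_{5} — sig = [2:1,1]
  P={4,8}:  v_{4} + v_{8} = v_{3} + v_{6} + v_{9} — sig = [2:1,1,1]
  P={1,4}:  v_{1} + v_{4} = 2·v_{2} + v_{3} + 2·v_{5} + v_{6} — sig = [2:1,1,2,2]
  P={4,7}:  v_{4} + v_{7} = v_{5} + 2·v_{9} — sig = [2:1,2]
  P={2,5,8}:  v_{2} + v_{5} + v_{8} = 0 — sig = [3:]
  P={5,8,9}:  v_{5} + v_{8} + v_{9} = v_{3} + v_{6} + v_{7} — sig = [3:1,1,1]
  P={1,3,6,7}:  v_{1} + v_{3} + v_{6} + v_{7} = v_{5} — sig = [4:1]
  P={2,3,6,7}:  v_{2} + v_{3} + v_{6} + v_{7} = v_{9} — sig = [4:1]
  P={2,3,5,6,9}:  v_{2} + v_{3} + v_{5} + v_{6} + v_{9} = v_{4} — sig = [5:1]

so the primitive-relation signature multiset is
[[2:1,1], [2:1,1,1], [2:1,1,2,2], [2:1,2], [3:], [3:1,1,1], [4:1], [4:1], [5:1]]


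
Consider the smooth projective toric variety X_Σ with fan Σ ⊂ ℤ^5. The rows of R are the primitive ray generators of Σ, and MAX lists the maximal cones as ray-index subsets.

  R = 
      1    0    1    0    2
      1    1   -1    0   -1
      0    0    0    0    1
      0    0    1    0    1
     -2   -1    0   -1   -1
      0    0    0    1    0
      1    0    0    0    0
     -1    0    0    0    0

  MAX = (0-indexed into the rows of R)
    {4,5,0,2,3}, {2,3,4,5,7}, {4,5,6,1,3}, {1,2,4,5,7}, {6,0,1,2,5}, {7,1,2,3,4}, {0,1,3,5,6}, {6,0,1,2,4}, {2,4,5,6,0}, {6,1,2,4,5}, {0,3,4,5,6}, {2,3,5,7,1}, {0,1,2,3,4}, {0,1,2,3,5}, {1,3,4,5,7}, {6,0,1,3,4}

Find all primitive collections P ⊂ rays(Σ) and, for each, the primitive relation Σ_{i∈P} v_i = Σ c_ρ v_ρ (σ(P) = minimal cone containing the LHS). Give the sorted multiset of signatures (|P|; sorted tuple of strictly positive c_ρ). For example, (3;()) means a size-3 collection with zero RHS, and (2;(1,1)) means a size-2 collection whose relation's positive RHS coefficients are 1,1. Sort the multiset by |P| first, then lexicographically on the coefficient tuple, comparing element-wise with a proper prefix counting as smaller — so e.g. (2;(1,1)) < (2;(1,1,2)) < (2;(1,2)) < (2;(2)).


The 5 primitive collections of Σ (r=8, n=5):

  P = {6,7}:  v_{6} + v_{7} = 0  →  sig = (2;())
  P = {0,7}:  v_{0} + v_{7} = v_{2} + v_{3}  →  sig = (2;(1,1))
  P = {2,3,6}:  v_{2} + v_{3} + v_{6} = v_{0}  →  sig = (3;(1))
  P = {0,1,4,5}:  v_{0} + v_{1} + v_{4} + v_{5} = 0  →  sig = (4;())
  P = {1,2,3,4,5}:  v_{1} + v_{2} + v_{3} + v_{4} + v_{5} = v_{7}  →  sig = (5;(1))

Signatures (|P|; sorted positive RHS coefficients), sorted:
{ (2;()),  (2;(1,1)),  (3;(1)),  (4;()),  (5;(1)) }


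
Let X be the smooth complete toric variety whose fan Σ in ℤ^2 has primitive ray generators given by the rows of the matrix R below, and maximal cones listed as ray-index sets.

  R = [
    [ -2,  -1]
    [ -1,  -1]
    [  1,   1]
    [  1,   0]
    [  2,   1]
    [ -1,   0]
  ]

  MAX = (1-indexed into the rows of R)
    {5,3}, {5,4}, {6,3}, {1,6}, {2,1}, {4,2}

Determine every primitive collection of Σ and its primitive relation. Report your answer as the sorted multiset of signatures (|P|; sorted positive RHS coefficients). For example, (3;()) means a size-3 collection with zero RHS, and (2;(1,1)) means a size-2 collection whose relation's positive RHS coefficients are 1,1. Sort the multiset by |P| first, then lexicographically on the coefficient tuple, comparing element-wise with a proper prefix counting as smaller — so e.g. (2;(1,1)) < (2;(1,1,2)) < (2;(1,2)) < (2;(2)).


Minimal non-faces — 9 found among 6 rays, 6 max cones:

  P = {1,5}:  v_{1} + v_{5} = 0 ; sig = (2;())
  P = {2,3}:  v_{2} + v_{3} = 0 ; sig = (2;())
  P = {4,6}:  v_{4} + v_{6} = 0 ; sig = (2;())
  P = {1,3}:  v_{1} + v_{3} = v_{6} ; sig = (2;(1))
  P = {1,4}:  v_{1} + v_{4} = v_{2} ; sig = (2;(1))
  P = {2,5}:  v_{2} + v_{5} = v_{4} ; sig = (2;(1))
  P = {2,6}:  v_{2} + v_{6} = v_{1} ; sig = (2;(1))
  P = {3,4}:  v_{3} + v_{4} = v_{5} ; sig = (2;(1))
  P = {5,6}:  v_{5} + v_{6} = v_{3} ; sig = (2;(1))

so the primitive-relation signature multiset is
    |P|=2: 9 collections, coeffs (), (), (), (1), (1), (1), (1), (1), (1)


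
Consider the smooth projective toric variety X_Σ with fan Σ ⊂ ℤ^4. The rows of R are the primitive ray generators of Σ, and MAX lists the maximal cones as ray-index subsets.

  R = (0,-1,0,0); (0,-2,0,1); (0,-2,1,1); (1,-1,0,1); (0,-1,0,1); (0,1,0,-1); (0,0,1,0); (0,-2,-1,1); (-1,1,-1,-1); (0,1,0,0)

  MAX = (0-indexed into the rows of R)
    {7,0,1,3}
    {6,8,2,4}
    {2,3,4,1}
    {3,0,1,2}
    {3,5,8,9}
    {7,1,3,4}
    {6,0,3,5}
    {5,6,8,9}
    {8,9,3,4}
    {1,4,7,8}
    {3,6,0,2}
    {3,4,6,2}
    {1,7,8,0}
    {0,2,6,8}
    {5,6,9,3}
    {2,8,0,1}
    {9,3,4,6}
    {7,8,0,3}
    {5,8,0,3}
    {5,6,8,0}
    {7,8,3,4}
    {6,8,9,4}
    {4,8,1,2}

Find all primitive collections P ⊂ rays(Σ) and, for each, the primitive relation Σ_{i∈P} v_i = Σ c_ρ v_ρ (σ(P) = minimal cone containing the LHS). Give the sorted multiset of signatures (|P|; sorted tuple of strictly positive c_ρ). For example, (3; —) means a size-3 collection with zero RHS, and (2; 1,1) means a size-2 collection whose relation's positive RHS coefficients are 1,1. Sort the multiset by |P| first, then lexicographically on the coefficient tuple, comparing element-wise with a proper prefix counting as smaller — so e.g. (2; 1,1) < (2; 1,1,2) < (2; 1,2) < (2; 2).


Minimal non-faces — 15 found among 10 rays, 23 max cones:

  {0,9}:  v_{0} + v_{9} = 0  ⟹  sig = (2; —)
  {4,5}:  v_{4} + v_{5} = 0  ⟹  sig = (2; —)
  {0,4}:  v_{0} + v_{4} = v_{1}  ⟹  sig = (2; 1)
  {1,5}:  v_{1} + v_{5} = v_{0}  ⟹  sig = (2; 1)
  {1,6}:  v_{1} + v_{6} = v_{2}  ⟹  sig = (2; 1)
  {1,9}:  v_{1} + v_{9} = v_{4}  ⟹  sig = (2; 1)
  {6,7}:  v_{6} + v_{7} = v_{1}  ⟹  sig = (2; 1)
  {2,5}:  v_{2} + v_{5} = v_{0} + v_{6}  ⟹  sig = (2; 1,1)
  {2,9}:  v_{2} + v_{9} = v_{4} + v_{6}  ⟹  sig = (2; 1,1)
  {5,7}:  v_{5} + v_{7} = v_{0} + v_{3} + v_{8}  ⟹  sig = (2; 1,1,1)
  {7,9}:  v_{7} + v_{9} = v_{3} + v_{4} + v_{8}  ⟹  sig = (2; 1,1,1)
  {2,7}:  v_{2} + v_{7} = 2·v_{1}  ⟹  sig = (2; 2)
  {3,6,8}:  v_{3} + v_{6} + v_{8} = 0  ⟹  sig = (3; —)
  {1,3,8}:  v_{1} + v_{3} + v_{8} = v_{7}  ⟹  sig = (3; 1)
  {2,3,8}:  v_{2} + v_{3} + v_{8} = v_{1}  ⟹  sig = (3; 1)

so the primitive-relation signature multiset is
    (2; —)
    (2; —)
    (2; 1)
    (2; 1)
    (2; 1)
    (2; 1)
    (2; 1)
    (2; 1,1)
    (2; 1,1)
    (2; 1,1,1)
    (2; 1,1,1)
    (2; 2)
    (3; —)
    (3; 1)
    (3; 1)
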